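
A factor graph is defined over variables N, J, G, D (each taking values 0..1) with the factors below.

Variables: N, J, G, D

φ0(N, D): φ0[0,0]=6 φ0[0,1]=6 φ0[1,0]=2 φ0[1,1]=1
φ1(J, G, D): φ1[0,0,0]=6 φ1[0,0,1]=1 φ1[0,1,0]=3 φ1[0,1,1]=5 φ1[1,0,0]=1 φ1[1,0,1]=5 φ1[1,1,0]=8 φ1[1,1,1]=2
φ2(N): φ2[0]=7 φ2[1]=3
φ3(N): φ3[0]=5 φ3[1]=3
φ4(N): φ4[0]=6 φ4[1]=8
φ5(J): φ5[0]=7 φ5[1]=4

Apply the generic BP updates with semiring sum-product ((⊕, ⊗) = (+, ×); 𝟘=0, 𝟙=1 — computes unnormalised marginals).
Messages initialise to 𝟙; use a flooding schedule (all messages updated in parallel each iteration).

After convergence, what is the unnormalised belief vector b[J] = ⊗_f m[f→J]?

init: all messages = 𝟙 over 2 values
r1 m[φ0→N] = [12, 3]
r1 m[φ0→D] = [8, 7]
r1 m[φ1→J] = [15, 16]
r1 m[φ1→G] = [13, 18]
r1 m[φ1→D] = [18, 13]
r1 m[φ2→N] = [7, 3]
r1 m[φ3→N] = [5, 3]
r1 m[φ4→N] = [6, 8]
r1 m[φ5→J] = [7, 4]
r1 m[N→φ0] = [1, 1]
r1 m[N→φ2] = [1, 1]
r1 m[N→φ3] = [1, 1]
r1 m[N→φ4] = [1, 1]
r1 m[J→φ1] = [1, 1]
r1 m[J→φ5] = [1, 1]
r1 m[G→φ1] = [1, 1]
r1 m[D→φ0] = [1, 1]
r1 m[D→φ1] = [1, 1]
r2 m[φ0→N] = [12, 3]
r2 m[φ0→D] = [8, 7]
r2 m[φ1→J] = [15, 16]
r2 m[φ1→G] = [13, 18]
r2 m[φ1→D] = [18, 13]
r2 m[φ2→N] = [7, 3]
r2 m[φ3→N] = [5, 3]
r2 m[φ4→N] = [6, 8]
r2 m[φ5→J] = [7, 4]
r2 m[N→φ0] = [210, 72]
r2 m[N→φ2] = [360, 72]
r2 m[N→φ3] = [504, 72]
r2 m[N→φ4] = [420, 27]
r2 m[J→φ1] = [7, 4]
r2 m[J→φ5] = [15, 16]
r2 m[G→φ1] = [1, 1]
r2 m[D→φ0] = [18, 13]
r2 m[D→φ1] = [8, 7]
r3 m[φ0→N] = [186, 49]
r3 m[φ0→D] = [1404, 1332]
r3 m[φ1→J] = [114, 121]
r3 m[φ1→G] = [557, 725]
r3 m[φ1→D] = [99, 70]
r3 m[φ2→N] = [7, 3]
r3 m[φ3→N] = [5, 3]
r3 m[φ4→N] = [6, 8]
r3 m[φ5→J] = [7, 4]
r3 m[N→φ0] = [210, 72]
r3 m[N→φ2] = [360, 72]
r3 m[N→φ3] = [504, 72]
r3 m[N→φ4] = [420, 27]
r3 m[J→φ1] = [7, 4]
r3 m[J→φ5] = [15, 16]
r3 m[G→φ1] = [1, 1]
r3 m[D→φ0] = [18, 13]
r3 m[D→φ1] = [8, 7]
r4 m[φ0→N] = [186, 49]
r4 m[φ0→D] = [1404, 1332]
r4 m[φ1→J] = [114, 121]
r4 m[φ1→G] = [557, 725]
r4 m[φ1→D] = [99, 70]
r4 m[φ2→N] = [7, 3]
r4 m[φ3→N] = [5, 3]
r4 m[φ4→N] = [6, 8]
r4 m[φ5→J] = [7, 4]
r4 m[N→φ0] = [210, 72]
r4 m[N→φ2] = [5580, 1176]
r4 m[N→φ3] = [7812, 1176]
r4 m[N→φ4] = [6510, 441]
r4 m[J→φ1] = [7, 4]
r4 m[J→φ5] = [114, 121]
r4 m[G→φ1] = [1, 1]
r4 m[D→φ0] = [99, 70]
r4 m[D→φ1] = [1404, 1332]
r5 m[φ0→N] = [1014, 268]
r5 m[φ0→D] = [1404, 1332]
r5 m[φ1→J] = [20628, 21960]
r5 m[φ1→G] = [100548, 131688]
r5 m[φ1→D] = [99, 70]
r5 m[φ2→N] = [7, 3]
r5 m[φ3→N] = [5, 3]
r5 m[φ4→N] = [6, 8]
r5 m[φ5→J] = [7, 4]
r5 m[N→φ0] = [210, 72]
r5 m[N→φ2] = [5580, 1176]
r5 m[N→φ3] = [7812, 1176]
r5 m[N→φ4] = [6510, 441]
r5 m[J→φ1] = [7, 4]
r5 m[J→φ5] = [114, 121]
r5 m[G→φ1] = [1, 1]
r5 m[D→φ0] = [99, 70]
r5 m[D→φ1] = [1404, 1332]
r6 m[φ0→N] = [1014, 268]
r6 m[φ0→D] = [1404, 1332]
r6 m[φ1→J] = [20628, 21960]
r6 m[φ1→G] = [100548, 131688]
r6 m[φ1→D] = [99, 70]
r6 m[φ2→N] = [7, 3]
r6 m[φ3→N] = [5, 3]
r6 m[φ4→N] = [6, 8]
r6 m[φ5→J] = [7, 4]
r6 m[N→φ0] = [210, 72]
r6 m[N→φ2] = [30420, 6432]
r6 m[N→φ3] = [42588, 6432]
r6 m[N→φ4] = [35490, 2412]
r6 m[J→φ1] = [7, 4]
r6 m[J→φ5] = [20628, 21960]
r6 m[G→φ1] = [1, 1]
r6 m[D→φ0] = [99, 70]
r6 m[D→φ1] = [1404, 1332]
r7 m[φ0→N] = [1014, 268]
r7 m[φ0→D] = [1404, 1332]
r7 m[φ1→J] = [20628, 21960]
r7 m[φ1→G] = [100548, 131688]
r7 m[φ1→D] = [99, 70]
r7 m[φ2→N] = [7, 3]
r7 m[φ3→N] = [5, 3]
r7 m[φ4→N] = [6, 8]
r7 m[φ5→J] = [7, 4]
r7 m[N→φ0] = [210, 72]
r7 m[N→φ2] = [30420, 6432]
r7 m[N→φ3] = [42588, 6432]
r7 m[N→φ4] = [35490, 2412]
r7 m[J→φ1] = [7, 4]
r7 m[J→φ5] = [20628, 21960]
r7 m[G→φ1] = [1, 1]
r7 m[D→φ0] = [99, 70]
r7 m[D→φ1] = [1404, 1332]
fixed point reached at round 7
b[J] = ⊗ incoming = [144396, 87840]

b[J] = [144396, 87840]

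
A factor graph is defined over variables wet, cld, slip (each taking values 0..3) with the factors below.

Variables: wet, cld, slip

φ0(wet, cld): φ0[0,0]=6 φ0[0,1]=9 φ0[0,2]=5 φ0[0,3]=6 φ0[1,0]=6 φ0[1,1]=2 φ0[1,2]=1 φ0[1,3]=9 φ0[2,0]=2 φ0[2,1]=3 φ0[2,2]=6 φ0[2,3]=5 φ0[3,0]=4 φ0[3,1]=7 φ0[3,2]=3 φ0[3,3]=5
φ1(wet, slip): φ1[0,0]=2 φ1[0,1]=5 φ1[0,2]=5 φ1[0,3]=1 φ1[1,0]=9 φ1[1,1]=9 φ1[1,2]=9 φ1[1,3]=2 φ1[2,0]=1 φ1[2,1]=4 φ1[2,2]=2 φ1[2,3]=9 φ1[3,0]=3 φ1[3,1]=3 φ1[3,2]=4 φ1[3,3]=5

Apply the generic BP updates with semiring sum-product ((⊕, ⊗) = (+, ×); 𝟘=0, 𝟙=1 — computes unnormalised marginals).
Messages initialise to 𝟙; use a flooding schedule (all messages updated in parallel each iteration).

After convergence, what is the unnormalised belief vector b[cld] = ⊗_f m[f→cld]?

b[cld] = [344, 328, 235, 494]

init: all messages = 𝟙 over 4 values
r1 m[φ0→wet] = [26, 18, 16, 19]
r1 m[φ0→cld] = [18, 21, 15, 25]
r1 m[φ1→wet] = [13, 29, 16, 15]
r1 m[φ1→slip] = [15, 21, 20, 17]
r1 m[wet→φ0] = [1, 1, 1, 1]
r1 m[wet→φ1] = [1, 1, 1, 1]
r1 m[cld→φ0] = [1, 1, 1, 1]
r1 m[slip→φ1] = [1, 1, 1, 1]
r2 m[φ0→wet] = [26, 18, 16, 19]
r2 m[φ0→cld] = [18, 21, 15, 25]
r2 m[φ1→wet] = [13, 29, 16, 15]
r2 m[φ1→slip] = [15, 21, 20, 17]
r2 m[wet→φ0] = [13, 29, 16, 15]
r2 m[wet→φ1] = [26, 18, 16, 19]
r2 m[cld→φ0] = [1, 1, 1, 1]
r2 m[slip→φ1] = [1, 1, 1, 1]
r3 m[φ0→wet] = [26, 18, 16, 19]
r3 m[φ0→cld] = [344, 328, 235, 494]
r3 m[φ1→wet] = [13, 29, 16, 15]
r3 m[φ1→slip] = [287, 413, 400, 301]
r3 m[wet→φ0] = [13, 29, 16, 15]
r3 m[wet→φ1] = [26, 18, 16, 19]
r3 m[cld→φ0] = [1, 1, 1, 1]
r3 m[slip→φ1] = [1, 1, 1, 1]
r4 m[φ0→wet] = [26, 18, 16, 19]
r4 m[φ0→cld] = [344, 328, 235, 494]
r4 m[φ1→wet] = [13, 29, 16, 15]
r4 m[φ1→slip] = [287, 413, 400, 301]
r4 m[wet→φ0] = [13, 29, 16, 15]
r4 m[wet→φ1] = [26, 18, 16, 19]
r4 m[cld→φ0] = [1, 1, 1, 1]
r4 m[slip→φ1] = [1, 1, 1, 1]
fixed point reached at round 4
b[cld] = ⊗ incoming = [344, 328, 235, 494]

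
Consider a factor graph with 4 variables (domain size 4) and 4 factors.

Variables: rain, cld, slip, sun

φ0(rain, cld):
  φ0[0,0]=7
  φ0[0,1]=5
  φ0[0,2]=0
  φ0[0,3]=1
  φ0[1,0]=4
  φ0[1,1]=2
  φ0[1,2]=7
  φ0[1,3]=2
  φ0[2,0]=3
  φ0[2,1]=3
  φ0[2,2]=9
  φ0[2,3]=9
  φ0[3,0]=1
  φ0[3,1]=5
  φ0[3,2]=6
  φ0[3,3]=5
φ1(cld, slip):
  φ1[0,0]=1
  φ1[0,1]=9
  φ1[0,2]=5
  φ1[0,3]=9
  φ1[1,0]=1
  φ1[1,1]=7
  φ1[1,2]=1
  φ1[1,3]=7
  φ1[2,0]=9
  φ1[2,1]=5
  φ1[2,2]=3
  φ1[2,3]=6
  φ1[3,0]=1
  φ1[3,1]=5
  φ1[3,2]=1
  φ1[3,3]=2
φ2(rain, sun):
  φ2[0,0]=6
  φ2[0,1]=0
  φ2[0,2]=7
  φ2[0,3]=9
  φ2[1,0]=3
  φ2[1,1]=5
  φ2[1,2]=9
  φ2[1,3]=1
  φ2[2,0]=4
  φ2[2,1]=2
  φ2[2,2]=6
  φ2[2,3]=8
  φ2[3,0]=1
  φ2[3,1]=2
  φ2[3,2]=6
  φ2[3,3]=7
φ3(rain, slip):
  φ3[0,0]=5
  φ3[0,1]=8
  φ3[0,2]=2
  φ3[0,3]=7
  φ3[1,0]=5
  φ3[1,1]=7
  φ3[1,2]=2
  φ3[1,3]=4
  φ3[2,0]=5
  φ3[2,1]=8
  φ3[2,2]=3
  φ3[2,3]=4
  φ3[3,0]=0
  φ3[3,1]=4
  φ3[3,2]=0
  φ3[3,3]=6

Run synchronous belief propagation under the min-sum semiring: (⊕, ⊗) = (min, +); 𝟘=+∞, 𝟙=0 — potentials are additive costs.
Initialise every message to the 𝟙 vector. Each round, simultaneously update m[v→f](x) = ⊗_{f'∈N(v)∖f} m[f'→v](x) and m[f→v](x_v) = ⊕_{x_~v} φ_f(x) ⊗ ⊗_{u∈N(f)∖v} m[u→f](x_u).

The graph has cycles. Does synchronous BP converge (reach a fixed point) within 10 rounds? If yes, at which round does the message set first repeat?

init: all messages = 𝟙 over 4 values
r1 m[φ0→rain] = [0, 2, 3, 1]
r1 m[φ0→cld] = [1, 2, 0, 1]
r1 m[φ1→cld] = [1, 1, 3, 1]
r1 m[φ1→slip] = [1, 5, 1, 2]
r1 m[φ2→rain] = [0, 1, 2, 1]
r1 m[φ2→sun] = [1, 0, 6, 1]
r1 m[φ3→rain] = [2, 2, 3, 0]
r1 m[φ3→slip] = [0, 4, 0, 4]
r1 m[rain→φ0] = [0, 0, 0, 0]
r1 m[rain→φ2] = [0, 0, 0, 0]
r1 m[rain→φ3] = [0, 0, 0, 0]
r1 m[cld→φ0] = [0, 0, 0, 0]
r1 m[cld→φ1] = [0, 0, 0, 0]
r1 m[slip→φ1] = [0, 0, 0, 0]
r1 m[slip→φ3] = [0, 0, 0, 0]
r1 m[sun→φ2] = [0, 0, 0, 0]
r2 m[φ0→rain] = [0, 2, 3, 1]
r2 m[φ0→cld] = [1, 2, 0, 1]
r2 m[φ1→cld] = [1, 1, 3, 1]
r2 m[φ1→slip] = [1, 5, 1, 2]
r2 m[φ2→rain] = [0, 1, 2, 1]
r2 m[φ2→sun] = [1, 0, 6, 1]
r2 m[φ3→rain] = [2, 2, 3, 0]
r2 m[φ3→slip] = [0, 4, 0, 4]
r2 m[rain→φ0] = [2, 3, 5, 1]
r2 m[rain→φ2] = [2, 4, 6, 1]
r2 m[rain→φ3] = [0, 3, 5, 2]
r2 m[cld→φ0] = [1, 1, 3, 1]
r2 m[cld→φ1] = [1, 2, 0, 1]
r2 m[slip→φ1] = [0, 4, 0, 4]
r2 m[slip→φ3] = [1, 5, 1, 2]
r2 m[sun→φ2] = [0, 0, 0, 0]
r3 m[φ0→rain] = [2, 3, 4, 2]
r3 m[φ0→cld] = [2, 5, 2, 3]
r3 m[φ1→cld] = [1, 1, 3, 1]
r3 m[φ1→slip] = [2, 5, 2, 3]
r3 m[φ2→rain] = [0, 1, 2, 1]
r3 m[φ2→sun] = [2, 2, 7, 5]
r3 m[φ3→rain] = [3, 3, 4, 1]
r3 m[φ3→slip] = [2, 6, 2, 7]
r3 m[rain→φ0] = [2, 3, 5, 1]
r3 m[rain→φ2] = [2, 4, 6, 1]
r3 m[rain→φ3] = [0, 3, 5, 2]
r3 m[cld→φ0] = [1, 1, 3, 1]
r3 m[cld→φ1] = [1, 2, 0, 1]
r3 m[slip→φ1] = [0, 4, 0, 4]
r3 m[slip→φ3] = [1, 5, 1, 2]
r3 m[sun→φ2] = [0, 0, 0, 0]
r4 m[φ0→rain] = [2, 3, 4, 2]
r4 m[φ0→cld] = [2, 5, 2, 3]
r4 m[φ1→cld] = [1, 1, 3, 1]
r4 m[φ1→slip] = [2, 5, 2, 3]
r4 m[φ2→rain] = [0, 1, 2, 1]
r4 m[φ2→sun] = [2, 2, 7, 5]
r4 m[φ3→rain] = [3, 3, 4, 1]
r4 m[φ3→slip] = [2, 6, 2, 7]
r4 m[rain→φ0] = [3, 4, 6, 2]
r4 m[rain→φ2] = [5, 6, 8, 3]
r4 m[rain→φ3] = [2, 4, 6, 3]
r4 m[cld→φ0] = [1, 1, 3, 1]
r4 m[cld→φ1] = [2, 5, 2, 3]
r4 m[slip→φ1] = [2, 6, 2, 7]
r4 m[slip→φ3] = [2, 5, 2, 3]
r4 m[sun→φ2] = [0, 0, 0, 0]
r5 m[φ0→rain] = [2, 3, 4, 2]
r5 m[φ0→cld] = [3, 6, 3, 4]
r5 m[φ1→cld] = [3, 3, 5, 3]
r5 m[φ1→slip] = [3, 7, 4, 5]
r5 m[φ2→rain] = [0, 1, 2, 1]
r5 m[φ2→sun] = [4, 5, 9, 7]
r5 m[φ3→rain] = [4, 4, 5, 2]
r5 m[φ3→slip] = [3, 7, 3, 8]
r5 m[rain→φ0] = [3, 4, 6, 2]
r5 m[rain→φ2] = [5, 6, 8, 3]
r5 m[rain→φ3] = [2, 4, 6, 3]
r5 m[cld→φ0] = [1, 1, 3, 1]
r5 m[cld→φ1] = [2, 5, 2, 3]
r5 m[slip→φ1] = [2, 6, 2, 7]
r5 m[slip→φ3] = [2, 5, 2, 3]
r5 m[sun→φ2] = [0, 0, 0, 0]
r6 m[φ0→rain] = [2, 3, 4, 2]
r6 m[φ0→cld] = [3, 6, 3, 4]
r6 m[φ1→cld] = [3, 3, 5, 3]
r6 m[φ1→slip] = [3, 7, 4, 5]
r6 m[φ2→rain] = [0, 1, 2, 1]
r6 m[φ2→sun] = [4, 5, 9, 7]
r6 m[φ3→rain] = [4, 4, 5, 2]
r6 m[φ3→slip] = [3, 7, 3, 8]
r6 m[rain→φ0] = [4, 5, 7, 3]
r6 m[rain→φ2] = [6, 7, 9, 4]
r6 m[rain→φ3] = [2, 4, 6, 3]
r6 m[cld→φ0] = [3, 3, 5, 3]
r6 m[cld→φ1] = [3, 6, 3, 4]
r6 m[slip→φ1] = [3, 7, 3, 8]
r6 m[slip→φ3] = [3, 7, 4, 5]
r6 m[sun→φ2] = [0, 0, 0, 0]
r7 m[φ0→rain] = [4, 5, 6, 4]
r7 m[φ0→cld] = [4, 7, 4, 5]
r7 m[φ1→cld] = [4, 4, 6, 4]
r7 m[φ1→slip] = [4, 8, 5, 6]
r7 m[φ2→rain] = [0, 1, 2, 1]
r7 m[φ2→sun] = [5, 6, 10, 8]
r7 m[φ3→rain] = [6, 6, 7, 3]
r7 m[φ3→slip] = [3, 7, 3, 8]
r7 m[rain→φ0] = [4, 5, 7, 3]
r7 m[rain→φ2] = [6, 7, 9, 4]
r7 m[rain→φ3] = [2, 4, 6, 3]
r7 m[cld→φ0] = [3, 3, 5, 3]
r7 m[cld→φ1] = [3, 6, 3, 4]
r7 m[slip→φ1] = [3, 7, 3, 8]
r7 m[slip→φ3] = [3, 7, 4, 5]
r7 m[sun→φ2] = [0, 0, 0, 0]
r8 m[φ0→rain] = [4, 5, 6, 4]
r8 m[φ0→cld] = [4, 7, 4, 5]
r8 m[φ1→cld] = [4, 4, 6, 4]
r8 m[φ1→slip] = [4, 8, 5, 6]
r8 m[φ2→rain] = [0, 1, 2, 1]
r8 m[φ2→sun] = [5, 6, 10, 8]
r8 m[φ3→rain] = [6, 6, 7, 3]
r8 m[φ3→slip] = [3, 7, 3, 8]
r8 m[rain→φ0] = [6, 7, 9, 4]
r8 m[rain→φ2] = [10, 11, 13, 7]
r8 m[rain→φ3] = [4, 6, 8, 5]
r8 m[cld→φ0] = [4, 4, 6, 4]
r8 m[cld→φ1] = [4, 7, 4, 5]
r8 m[slip→φ1] = [3, 7, 3, 8]
r8 m[slip→φ3] = [4, 8, 5, 6]
r8 m[sun→φ2] = [0, 0, 0, 0]
r9 m[φ0→rain] = [5, 6, 7, 5]
r9 m[φ0→cld] = [5, 9, 6, 7]
r9 m[φ1→cld] = [4, 4, 6, 4]
r9 m[φ1→slip] = [5, 9, 6, 7]
r9 m[φ2→rain] = [0, 1, 2, 1]
r9 m[φ2→sun] = [8, 9, 13, 12]
r9 m[φ3→rain] = [7, 7, 8, 4]
r9 m[φ3→slip] = [5, 9, 5, 10]
r9 m[rain→φ0] = [6, 7, 9, 4]
r9 m[rain→φ2] = [10, 11, 13, 7]
r9 m[rain→φ3] = [4, 6, 8, 5]
r9 m[cld→φ0] = [4, 4, 6, 4]
r9 m[cld→φ1] = [4, 7, 4, 5]
r9 m[slip→φ1] = [3, 7, 3, 8]
r9 m[slip→φ3] = [4, 8, 5, 6]
r9 m[sun→φ2] = [0, 0, 0, 0]
r10 m[φ0→rain] = [5, 6, 7, 5]
r10 m[φ0→cld] = [5, 9, 6, 7]
r10 m[φ1→cld] = [4, 4, 6, 4]
r10 m[φ1→slip] = [5, 9, 6, 7]
r10 m[φ2→rain] = [0, 1, 2, 1]
r10 m[φ2→sun] = [8, 9, 13, 12]
r10 m[φ3→rain] = [7, 7, 8, 4]
r10 m[φ3→slip] = [5, 9, 5, 10]
r10 m[rain→φ0] = [7, 8, 10, 5]
r10 m[rain→φ2] = [12, 13, 15, 9]
r10 m[rain→φ3] = [5, 7, 9, 6]
r10 m[cld→φ0] = [4, 4, 6, 4]
r10 m[cld→φ1] = [5, 9, 6, 7]
r10 m[slip→φ1] = [5, 9, 5, 10]
r10 m[slip→φ3] = [5, 9, 6, 7]
r10 m[sun→φ2] = [0, 0, 0, 0]
no fixed point within 10 rounds

NOT CONVERGED within 10 rounds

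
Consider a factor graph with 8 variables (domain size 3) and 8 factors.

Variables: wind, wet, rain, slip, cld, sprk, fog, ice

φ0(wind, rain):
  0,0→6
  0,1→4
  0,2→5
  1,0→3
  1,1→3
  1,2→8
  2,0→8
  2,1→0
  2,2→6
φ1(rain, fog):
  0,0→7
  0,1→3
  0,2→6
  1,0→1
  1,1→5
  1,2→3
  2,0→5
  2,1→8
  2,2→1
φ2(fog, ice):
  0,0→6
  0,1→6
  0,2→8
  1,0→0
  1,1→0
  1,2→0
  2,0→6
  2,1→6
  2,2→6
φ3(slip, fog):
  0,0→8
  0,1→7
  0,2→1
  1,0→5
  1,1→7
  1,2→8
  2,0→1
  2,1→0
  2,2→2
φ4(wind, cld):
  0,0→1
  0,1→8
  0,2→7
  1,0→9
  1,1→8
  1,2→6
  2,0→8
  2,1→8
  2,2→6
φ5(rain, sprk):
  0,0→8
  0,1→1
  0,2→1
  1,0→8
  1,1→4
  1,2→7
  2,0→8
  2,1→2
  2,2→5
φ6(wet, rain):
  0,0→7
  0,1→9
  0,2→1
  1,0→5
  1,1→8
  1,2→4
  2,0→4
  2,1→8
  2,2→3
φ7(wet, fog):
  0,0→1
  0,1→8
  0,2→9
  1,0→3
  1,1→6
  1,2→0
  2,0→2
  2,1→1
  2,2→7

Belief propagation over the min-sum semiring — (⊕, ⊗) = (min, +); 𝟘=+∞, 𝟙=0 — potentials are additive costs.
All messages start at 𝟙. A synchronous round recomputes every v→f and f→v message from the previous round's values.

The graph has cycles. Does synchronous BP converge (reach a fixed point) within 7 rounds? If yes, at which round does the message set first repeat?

init: all messages = 𝟙 over 3 values
r1 m[φ0→wind] = [4, 3, 0]
r1 m[φ0→rain] = [3, 0, 5]
r1 m[φ1→rain] = [3, 1, 1]
r1 m[φ1→fog] = [1, 3, 1]
r1 m[φ2→fog] = [6, 0, 6]
r1 m[φ2→ice] = [0, 0, 0]
r1 m[φ3→slip] = [1, 5, 0]
r1 m[φ3→fog] = [1, 0, 1]
r1 m[φ4→wind] = [1, 6, 6]
r1 m[φ4→cld] = [1, 8, 6]
r1 m[φ5→rain] = [1, 4, 2]
r1 m[φ5→sprk] = [8, 1, 1]
r1 m[φ6→wet] = [1, 4, 3]
r1 m[φ6→rain] = [4, 8, 1]
r1 m[φ7→wet] = [1, 0, 1]
r1 m[φ7→fog] = [1, 1, 0]
r1 m[wind→φ0] = [0, 0, 0]
r1 m[wind→φ4] = [0, 0, 0]
r1 m[wet→φ6] = [0, 0, 0]
r1 m[wet→φ7] = [0, 0, 0]
r1 m[rain→φ0] = [0, 0, 0]
r1 m[rain→φ1] = [0, 0, 0]
r1 m[rain→φ5] = [0, 0, 0]
r1 m[rain→φ6] = [0, 0, 0]
r1 m[slip→φ3] = [0, 0, 0]
r1 m[cld→φ4] = [0, 0, 0]
r1 m[sprk→φ5] = [0, 0, 0]
r1 m[fog→φ1] = [0, 0, 0]
r1 m[fog→φ2] = [0, 0, 0]
r1 m[fog→φ3] = [0, 0, 0]
r1 m[fog→φ7] = [0, 0, 0]
r1 m[ice→φ2] = [0, 0, 0]
r2 m[φ0→wind] = [4, 3, 0]
r2 m[φ0→rain] = [3, 0, 5]
r2 m[φ1→rain] = [3, 1, 1]
r2 m[φ1→fog] = [1, 3, 1]
r2 m[φ2→fog] = [6, 0, 6]
r2 m[φ2→ice] = [0, 0, 0]
r2 m[φ3→slip] = [1, 5, 0]
r2 m[φ3→fog] = [1, 0, 1]
r2 m[φ4→wind] = [1, 6, 6]
r2 m[φ4→cld] = [1, 8, 6]
r2 m[φ5→rain] = [1, 4, 2]
r2 m[φ5→sprk] = [8, 1, 1]
r2 m[φ6→wet] = [1, 4, 3]
r2 m[φ6→rain] = [4, 8, 1]
r2 m[φ7→wet] = [1, 0, 1]
r2 m[φ7→fog] = [1, 1, 0]
r2 m[wind→φ0] = [1, 6, 6]
r2 m[wind→φ4] = [4, 3, 0]
r2 m[wet→φ6] = [1, 0, 1]
r2 m[wet→φ7] = [1, 4, 3]
r2 m[rain→φ0] = [8, 13, 4]
r2 m[rain→φ1] = [8, 12, 8]
r2 m[rain→φ5] = [10, 9, 7]
r2 m[rain→φ6] = [7, 5, 8]
r2 m[slip→φ3] = [0, 0, 0]
r2 m[cld→φ4] = [0, 0, 0]
r2 m[sprk→φ5] = [0, 0, 0]
r2 m[fog→φ1] = [8, 1, 7]
r2 m[fog→φ2] = [3, 4, 2]
r2 m[fog→φ3] = [8, 4, 7]
r2 m[fog→φ7] = [8, 3, 8]
r2 m[ice→φ2] = [0, 0, 0]
r3 m[φ0→wind] = [9, 11, 10]
r3 m[φ0→rain] = [7, 5, 6]
r3 m[φ1→rain] = [4, 6, 8]
r3 m[φ1→fog] = [13, 11, 9]
r3 m[φ2→fog] = [6, 0, 6]
r3 m[φ2→ice] = [4, 4, 4]
r3 m[φ3→slip] = [8, 11, 4]
r3 m[φ3→fog] = [1, 0, 1]
r3 m[φ4→wind] = [1, 6, 6]
r3 m[φ4→cld] = [5, 8, 6]
r3 m[φ5→rain] = [1, 4, 2]
r3 m[φ5→sprk] = [15, 9, 11]
r3 m[φ6→wet] = [9, 12, 11]
r3 m[φ6→rain] = [5, 8, 2]
r3 m[φ7→wet] = [9, 8, 4]
r3 m[φ7→fog] = [2, 4, 4]
r3 m[wind→φ0] = [1, 6, 6]
r3 m[wind→φ4] = [4, 3, 0]
r3 m[wet→φ6] = [1, 0, 1]
r3 m[wet→φ7] = [1, 4, 3]
r3 m[rain→φ0] = [8, 13, 4]
r3 m[rain→φ1] = [8, 12, 8]
r3 m[rain→φ5] = [10, 9, 7]
r3 m[rain→φ6] = [7, 5, 8]
r3 m[slip→φ3] = [0, 0, 0]
r3 m[cld→φ4] = [0, 0, 0]
r3 m[sprk→φ5] = [0, 0, 0]
r3 m[fog→φ1] = [8, 1, 7]
r3 m[fog→φ2] = [3, 4, 2]
r3 m[fog→φ3] = [8, 4, 7]
r3 m[fog→φ7] = [8, 3, 8]
r3 m[ice→φ2] = [0, 0, 0]
r4 m[φ0→wind] = [9, 11, 10]
r4 m[φ0→rain] = [7, 5, 6]
r4 m[φ1→rain] = [4, 6, 8]
r4 m[φ1→fog] = [13, 11, 9]
r4 m[φ2→fog] = [6, 0, 6]
r4 m[φ2→ice] = [4, 4, 4]
r4 m[φ3→slip] = [8, 11, 4]
r4 m[φ3→fog] = [1, 0, 1]
r4 m[φ4→wind] = [1, 6, 6]
r4 m[φ4→cld] = [5, 8, 6]
r4 m[φ5→rain] = [1, 4, 2]
r4 m[φ5→sprk] = [15, 9, 11]
r4 m[φ6→wet] = [9, 12, 11]
r4 m[φ6→rain] = [5, 8, 2]
r4 m[φ7→wet] = [9, 8, 4]
r4 m[φ7→fog] = [2, 4, 4]
r4 m[wind→φ0] = [1, 6, 6]
r4 m[wind→φ4] = [9, 11, 10]
r4 m[wet→φ6] = [9, 8, 4]
r4 m[wet→φ7] = [9, 12, 11]
r4 m[rain→φ0] = [10, 18, 12]
r4 m[rain→φ1] = [13, 17, 10]
r4 m[rain→φ5] = [16, 19, 16]
r4 m[rain→φ6] = [12, 15, 16]
r4 m[slip→φ3] = [0, 0, 0]
r4 m[cld→φ4] = [0, 0, 0]
r4 m[sprk→φ5] = [0, 0, 0]
r4 m[fog→φ1] = [9, 4, 11]
r4 m[fog→φ2] = [16, 15, 14]
r4 m[fog→φ3] = [21, 15, 19]
r4 m[fog→φ7] = [20, 11, 16]
r4 m[ice→φ2] = [0, 0, 0]
r5 m[φ0→wind] = [16, 13, 18]
r5 m[φ0→rain] = [7, 5, 6]
r5 m[φ1→rain] = [7, 9, 12]
r5 m[φ1→fog] = [15, 16, 11]
r5 m[φ2→fog] = [6, 0, 6]
r5 m[φ2→ice] = [15, 15, 15]
r5 m[φ3→slip] = [20, 22, 15]
r5 m[φ3→fog] = [1, 0, 1]
r5 m[φ4→wind] = [1, 6, 6]
r5 m[φ4→cld] = [10, 17, 16]
r5 m[φ5→rain] = [1, 4, 2]
r5 m[φ5→sprk] = [24, 17, 17]
r5 m[φ6→wet] = [17, 17, 16]
r5 m[φ6→rain] = [8, 12, 7]
r5 m[φ7→wet] = [19, 16, 12]
r5 m[φ7→fog] = [10, 12, 12]
r5 m[wind→φ0] = [1, 6, 6]
r5 m[wind→φ4] = [9, 11, 10]
r5 m[wet→φ6] = [9, 8, 4]
r5 m[wet→φ7] = [9, 12, 11]
r5 m[rain→φ0] = [10, 18, 12]
r5 m[rain→φ1] = [13, 17, 10]
r5 m[rain→φ5] = [16, 19, 16]
r5 m[rain→φ6] = [12, 15, 16]
r5 m[slip→φ3] = [0, 0, 0]
r5 m[cld→φ4] = [0, 0, 0]
r5 m[sprk→φ5] = [0, 0, 0]
r5 m[fog→φ1] = [9, 4, 11]
r5 m[fog→φ2] = [16, 15, 14]
r5 m[fog→φ3] = [21, 15, 19]
r5 m[fog→φ7] = [20, 11, 16]
r5 m[ice→φ2] = [0, 0, 0]
r6 m[φ0→wind] = [16, 13, 18]
r6 m[φ0→rain] = [7, 5, 6]
r6 m[φ1→rain] = [7, 9, 12]
r6 m[φ1→fog] = [15, 16, 11]
r6 m[φ2→fog] = [6, 0, 6]
r6 m[φ2→ice] = [15, 15, 15]
r6 m[φ3→slip] = [20, 22, 15]
r6 m[φ3→fog] = [1, 0, 1]
r6 m[φ4→wind] = [1, 6, 6]
r6 m[φ4→cld] = [10, 17, 16]
r6 m[φ5→rain] = [1, 4, 2]
r6 m[φ5→sprk] = [24, 17, 17]
r6 m[φ6→wet] = [17, 17, 16]
r6 m[φ6→rain] = [8, 12, 7]
r6 m[φ7→wet] = [19, 16, 12]
r6 m[φ7→fog] = [10, 12, 12]
r6 m[wind→φ0] = [1, 6, 6]
r6 m[wind→φ4] = [16, 13, 18]
r6 m[wet→φ6] = [19, 16, 12]
r6 m[wet→φ7] = [17, 17, 16]
r6 m[rain→φ0] = [16, 25, 21]
r6 m[rain→φ1] = [16, 21, 15]
r6 m[rain→φ5] = [22, 26, 25]
r6 m[rain→φ6] = [15, 18, 20]
r6 m[slip→φ3] = [0, 0, 0]
r6 m[cld→φ4] = [0, 0, 0]
r6 m[sprk→φ5] = [0, 0, 0]
r6 m[fog→φ1] = [17, 12, 19]
r6 m[fog→φ2] = [26, 28, 24]
r6 m[fog→φ3] = [31, 28, 29]
r6 m[fog→φ7] = [22, 16, 18]
r6 m[ice→φ2] = [0, 0, 0]
r7 m[φ0→wind] = [22, 19, 24]
r7 m[φ0→rain] = [7, 5, 6]
r7 m[φ1→rain] = [15, 17, 20]
r7 m[φ1→fog] = [20, 19, 16]
r7 m[φ2→fog] = [6, 0, 6]
r7 m[φ2→ice] = [28, 28, 28]
r7 m[φ3→slip] = [30, 35, 28]
r7 m[φ3→fog] = [1, 0, 1]
r7 m[φ4→wind] = [1, 6, 6]
r7 m[φ4→cld] = [17, 21, 19]
r7 m[φ5→rain] = [1, 4, 2]
r7 m[φ5→sprk] = [30, 23, 23]
r7 m[φ6→wet] = [21, 20, 19]
r7 m[φ6→rain] = [16, 20, 15]
r7 m[φ7→wet] = [23, 18, 17]
r7 m[φ7→fog] = [18, 17, 17]
r7 m[wind→φ0] = [1, 6, 6]
r7 m[wind→φ4] = [16, 13, 18]
r7 m[wet→φ6] = [19, 16, 12]
r7 m[wet→φ7] = [17, 17, 16]
r7 m[rain→φ0] = [16, 25, 21]
r7 m[rain→φ1] = [16, 21, 15]
r7 m[rain→φ5] = [22, 26, 25]
r7 m[rain→φ6] = [15, 18, 20]
r7 m[slip→φ3] = [0, 0, 0]
r7 m[cld→φ4] = [0, 0, 0]
r7 m[sprk→φ5] = [0, 0, 0]
r7 m[fog→φ1] = [17, 12, 19]
r7 m[fog→φ2] = [26, 28, 24]
r7 m[fog→φ3] = [31, 28, 29]
r7 m[fog→φ7] = [22, 16, 18]
r7 m[ice→φ2] = [0, 0, 0]
no fixed point within 7 rounds

NOT CONVERGED within 7 rounds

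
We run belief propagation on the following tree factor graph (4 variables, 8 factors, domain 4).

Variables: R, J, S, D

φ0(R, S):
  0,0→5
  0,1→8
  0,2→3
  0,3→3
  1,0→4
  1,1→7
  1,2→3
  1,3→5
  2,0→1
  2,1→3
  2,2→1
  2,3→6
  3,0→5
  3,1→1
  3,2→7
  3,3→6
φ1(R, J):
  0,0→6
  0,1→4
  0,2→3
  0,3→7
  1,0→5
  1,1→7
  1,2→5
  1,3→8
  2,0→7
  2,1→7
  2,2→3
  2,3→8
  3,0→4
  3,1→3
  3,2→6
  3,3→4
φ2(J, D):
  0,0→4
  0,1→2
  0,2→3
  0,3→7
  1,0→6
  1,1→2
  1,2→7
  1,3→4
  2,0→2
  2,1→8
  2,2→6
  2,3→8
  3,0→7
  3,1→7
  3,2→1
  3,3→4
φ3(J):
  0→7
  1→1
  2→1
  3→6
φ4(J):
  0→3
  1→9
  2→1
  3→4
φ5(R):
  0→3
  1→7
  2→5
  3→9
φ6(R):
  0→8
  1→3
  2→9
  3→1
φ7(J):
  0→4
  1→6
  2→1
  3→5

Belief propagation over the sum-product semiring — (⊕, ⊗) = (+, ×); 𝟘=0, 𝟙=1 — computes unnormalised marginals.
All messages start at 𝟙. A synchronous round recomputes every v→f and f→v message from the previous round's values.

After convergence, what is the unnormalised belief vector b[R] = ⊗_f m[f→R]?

b[R] = [12859200, 12872538, 17276490, 3029778]

init: all messages = 𝟙 over 4 values
r1 m[φ0→R] = [19, 19, 11, 19]
r1 m[φ0→S] = [15, 19, 14, 20]
r1 m[φ1→R] = [20, 25, 25, 17]
r1 m[φ1→J] = [22, 21, 17, 27]
r1 m[φ2→J] = [16, 19, 24, 19]
r1 m[φ2→D] = [19, 19, 17, 23]
r1 m[φ3→J] = [7, 1, 1, 6]
r1 m[φ4→J] = [3, 9, 1, 4]
r1 m[φ5→R] = [3, 7, 5, 9]
r1 m[φ6→R] = [8, 3, 9, 1]
r1 m[φ7→J] = [4, 6, 1, 5]
r1 m[R→φ0] = [1, 1, 1, 1]
r1 m[R→φ1] = [1, 1, 1, 1]
r1 m[R→φ5] = [1, 1, 1, 1]
r1 m[R→φ6] = [1, 1, 1, 1]
r1 m[J→φ1] = [1, 1, 1, 1]
r1 m[J→φ2] = [1, 1, 1, 1]
r1 m[J→φ3] = [1, 1, 1, 1]
r1 m[J→φ4] = [1, 1, 1, 1]
r1 m[J→φ7] = [1, 1, 1, 1]
r1 m[S→φ0] = [1, 1, 1, 1]
r1 m[D→φ2] = [1, 1, 1, 1]
r2 m[φ0→R] = [19, 19, 11, 19]
r2 m[φ0→S] = [15, 19, 14, 20]
r2 m[φ1→R] = [20, 25, 25, 17]
r2 m[φ1→J] = [22, 21, 17, 27]
r2 m[φ2→J] = [16, 19, 24, 19]
r2 m[φ2→D] = [19, 19, 17, 23]
r2 m[φ3→J] = [7, 1, 1, 6]
r2 m[φ4→J] = [3, 9, 1, 4]
r2 m[φ5→R] = [3, 7, 5, 9]
r2 m[φ6→R] = [8, 3, 9, 1]
r2 m[φ7→J] = [4, 6, 1, 5]
r2 m[R→φ0] = [480, 525, 1125, 153]
r2 m[R→φ1] = [456, 399, 495, 171]
r2 m[R→φ5] = [3040, 1425, 2475, 323]
r2 m[R→φ6] = [1140, 3325, 1375, 2907]
r2 m[J→φ1] = [1344, 1026, 24, 2280]
r2 m[J→φ2] = [1848, 1134, 17, 3240]
r2 m[J→φ3] = [4224, 21546, 408, 10260]
r2 m[J→φ4] = [9856, 2394, 408, 15390]
r2 m[J→φ7] = [7392, 3591, 408, 12312]
r2 m[S→φ0] = [1, 1, 1, 1]
r2 m[D→φ2] = [1, 1, 1, 1]
r3 m[φ0→R] = [19, 19, 11, 19]
r3 m[φ0→S] = [6390, 11043, 5211, 11733]
r3 m[φ1→R] = [28200, 32262, 34902, 17718]
r3 m[φ1→J] = [8880, 8595, 5874, 11028]
r3 m[φ2→J] = [16, 19, 24, 19]
r3 m[φ2→D] = [36910, 28780, 16824, 30568]
r3 m[φ3→J] = [7, 1, 1, 6]
r3 m[φ4→J] = [3, 9, 1, 4]
r3 m[φ5→R] = [3, 7, 5, 9]
r3 m[φ6→R] = [8, 3, 9, 1]
r3 m[φ7→J] = [4, 6, 1, 5]
r3 m[R→φ0] = [480, 525, 1125, 153]
r3 m[R→φ1] = [456, 399, 495, 171]
r3 m[R→φ5] = [3040, 1425, 2475, 323]
r3 m[R→φ6] = [1140, 3325, 1375, 2907]
r3 m[J→φ1] = [1344, 1026, 24, 2280]
r3 m[J→φ2] = [1848, 1134, 17, 3240]
r3 m[J→φ3] = [4224, 21546, 408, 10260]
r3 m[J→φ4] = [9856, 2394, 408, 15390]
r3 m[J→φ7] = [7392, 3591, 408, 12312]
r3 m[S→φ0] = [1, 1, 1, 1]
r3 m[D→φ2] = [1, 1, 1, 1]
r4 m[φ0→R] = [19, 19, 11, 19]
r4 m[φ0→S] = [6390, 11043, 5211, 11733]
r4 m[φ1→R] = [28200, 32262, 34902, 17718]
r4 m[φ1→J] = [8880, 8595, 5874, 11028]
r4 m[φ2→J] = [16, 19, 24, 19]
r4 m[φ2→D] = [36910, 28780, 16824, 30568]
r4 m[φ3→J] = [7, 1, 1, 6]
r4 m[φ4→J] = [3, 9, 1, 4]
r4 m[φ5→R] = [3, 7, 5, 9]
r4 m[φ6→R] = [8, 3, 9, 1]
r4 m[φ7→J] = [4, 6, 1, 5]
r4 m[R→φ0] = [676800, 677502, 1570590, 159462]
r4 m[R→φ1] = [456, 399, 495, 171]
r4 m[R→φ5] = [4286400, 1838934, 3455298, 336642]
r4 m[R→φ6] = [1607400, 4290846, 1919610, 3029778]
r4 m[J→φ1] = [1344, 1026, 24, 2280]
r4 m[J→φ2] = [745920, 464130, 5874, 1323360]
r4 m[J→φ3] = [1704960, 8818470, 140976, 4190640]
r4 m[J→φ4] = [3978240, 979830, 140976, 6285960]
r4 m[J→φ7] = [2983680, 1469745, 140976, 5028768]
r4 m[S→φ0] = [1, 1, 1, 1]
r4 m[D→φ2] = [1, 1, 1, 1]
r5 m[φ0→R] = [19, 19, 11, 19]
r5 m[φ0→S] = [8461908, 15028146, 6749730, 15798222]
r5 m[φ1→R] = [28200, 32262, 34902, 17718]
r5 m[φ1→J] = [8880, 8595, 5874, 11028]
r5 m[φ2→J] = [16, 19, 24, 19]
r5 m[φ2→D] = [15043728, 11730612, 6845274, 12418392]
r5 m[φ3→J] = [7, 1, 1, 6]
r5 m[φ4→J] = [3, 9, 1, 4]
r5 m[φ5→R] = [3, 7, 5, 9]
r5 m[φ6→R] = [8, 3, 9, 1]
r5 m[φ7→J] = [4, 6, 1, 5]
r5 m[R→φ0] = [676800, 677502, 1570590, 159462]
r5 m[R→φ1] = [456, 399, 495, 171]
r5 m[R→φ5] = [4286400, 1838934, 3455298, 336642]
r5 m[R→φ6] = [1607400, 4290846, 1919610, 3029778]
r5 m[J→φ1] = [1344, 1026, 24, 2280]
r5 m[J→φ2] = [745920, 464130, 5874, 1323360]
r5 m[J→φ3] = [1704960, 8818470, 140976, 4190640]
r5 m[J→φ4] = [3978240, 979830, 140976, 6285960]
r5 m[J→φ7] = [2983680, 1469745, 140976, 5028768]
r5 m[S→φ0] = [1, 1, 1, 1]
r5 m[D→φ2] = [1, 1, 1, 1]
r6 m[φ0→R] = [19, 19, 11, 19]
r6 m[φ0→S] = [8461908, 15028146, 6749730, 15798222]
r6 m[φ1→R] = [28200, 32262, 34902, 17718]
r6 m[φ1→J] = [8880, 8595, 5874, 11028]
r6 m[φ2→J] = [16, 19, 24, 19]
r6 m[φ2→D] = [15043728, 11730612, 6845274, 12418392]
r6 m[φ3→J] = [7, 1, 1, 6]
r6 m[φ4→J] = [3, 9, 1, 4]
r6 m[φ5→R] = [3, 7, 5, 9]
r6 m[φ6→R] = [8, 3, 9, 1]
r6 m[φ7→J] = [4, 6, 1, 5]
r6 m[R→φ0] = [676800, 677502, 1570590, 159462]
r6 m[R→φ1] = [456, 399, 495, 171]
r6 m[R→φ5] = [4286400, 1838934, 3455298, 336642]
r6 m[R→φ6] = [1607400, 4290846, 1919610, 3029778]
r6 m[J→φ1] = [1344, 1026, 24, 2280]
r6 m[J→φ2] = [745920, 464130, 5874, 1323360]
r6 m[J→φ3] = [1704960, 8818470, 140976, 4190640]
r6 m[J→φ4] = [3978240, 979830, 140976, 6285960]
r6 m[J→φ7] = [2983680, 1469745, 140976, 5028768]
r6 m[S→φ0] = [1, 1, 1, 1]
r6 m[D→φ2] = [1, 1, 1, 1]
fixed point reached at round 6
b[R] = ⊗ incoming = [12859200, 12872538, 17276490, 3029778]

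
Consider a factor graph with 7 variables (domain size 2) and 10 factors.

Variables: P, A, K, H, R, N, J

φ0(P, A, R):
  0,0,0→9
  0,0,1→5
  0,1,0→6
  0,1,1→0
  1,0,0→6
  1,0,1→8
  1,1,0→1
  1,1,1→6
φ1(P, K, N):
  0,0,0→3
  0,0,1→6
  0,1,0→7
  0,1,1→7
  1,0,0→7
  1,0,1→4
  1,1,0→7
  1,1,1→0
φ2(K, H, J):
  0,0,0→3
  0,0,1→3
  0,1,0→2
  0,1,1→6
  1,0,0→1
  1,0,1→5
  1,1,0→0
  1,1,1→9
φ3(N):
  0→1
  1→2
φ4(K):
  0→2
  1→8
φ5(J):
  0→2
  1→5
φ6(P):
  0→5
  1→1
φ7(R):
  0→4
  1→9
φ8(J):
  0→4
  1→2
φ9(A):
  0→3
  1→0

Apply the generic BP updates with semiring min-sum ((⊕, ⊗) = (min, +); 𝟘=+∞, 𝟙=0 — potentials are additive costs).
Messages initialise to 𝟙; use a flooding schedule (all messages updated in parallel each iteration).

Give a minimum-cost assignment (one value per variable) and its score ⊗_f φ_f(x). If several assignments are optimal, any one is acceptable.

init: all messages = 𝟙 over 2 values
r1 m[φ0→P] = [0, 1]
r1 m[φ0→A] = [5, 0]
r1 m[φ0→R] = [1, 0]
r1 m[φ1→P] = [3, 0]
r1 m[φ1→K] = [3, 0]
r1 m[φ1→N] = [3, 0]
r1 m[φ2→K] = [2, 0]
r1 m[φ2→H] = [1, 0]
r1 m[φ2→J] = [0, 3]
r1 m[φ3→N] = [1, 2]
r1 m[φ4→K] = [2, 8]
r1 m[φ5→J] = [2, 5]
r1 m[φ6→P] = [5, 1]
r1 m[φ7→R] = [4, 9]
r1 m[φ8→J] = [4, 2]
r1 m[φ9→A] = [3, 0]
r1 m[P→φ0] = [0, 0]
r1 m[P→φ1] = [0, 0]
r1 m[P→φ6] = [0, 0]
r1 m[A→φ0] = [0, 0]
r1 m[A→φ9] = [0, 0]
r1 m[K→φ1] = [0, 0]
r1 m[K→φ2] = [0, 0]
r1 m[K→φ4] = [0, 0]
r1 m[H→φ2] = [0, 0]
r1 m[R→φ0] = [0, 0]
r1 m[R→φ7] = [0, 0]
r1 m[N→φ1] = [0, 0]
r1 m[N→φ3] = [0, 0]
r1 m[J→φ2] = [0, 0]
r1 m[J→φ5] = [0, 0]
r1 m[J→φ8] = [0, 0]
r2 m[φ0→P] = [0, 1]
r2 m[φ0→A] = [5, 0]
r2 m[φ0→R] = [1, 0]
r2 m[φ1→P] = [3, 0]
r2 m[φ1→K] = [3, 0]
r2 m[φ1→N] = [3, 0]
r2 m[φ2→K] = [2, 0]
r2 m[φ2→H] = [1, 0]
r2 m[φ2→J] = [0, 3]
r2 m[φ3→N] = [1, 2]
r2 m[φ4→K] = [2, 8]
r2 m[φ5→J] = [2, 5]
r2 m[φ6→P] = [5, 1]
r2 m[φ7→R] = [4, 9]
r2 m[φ8→J] = [4, 2]
r2 m[φ9→A] = [3, 0]
r2 m[P→φ0] = [8, 1]
r2 m[P→φ1] = [5, 2]
r2 m[P→φ6] = [3, 1]
r2 m[A→φ0] = [3, 0]
r2 m[A→φ9] = [5, 0]
r2 m[K→φ1] = [4, 8]
r2 m[K→φ2] = [5, 8]
r2 m[K→φ4] = [5, 0]
r2 m[H→φ2] = [0, 0]
r2 m[R→φ0] = [4, 9]
r2 m[R→φ7] = [1, 0]
r2 m[N→φ1] = [1, 2]
r2 m[N→φ3] = [3, 0]
r2 m[J→φ2] = [6, 7]
r2 m[J→φ5] = [4, 5]
r2 m[J→φ8] = [2, 8]
r3 m[φ0→P] = [9, 5]
r3 m[φ0→A] = [11, 6]
r3 m[φ0→R] = [2, 7]
r3 m[φ1→P] = [8, 10]
r3 m[φ1→K] = [8, 4]
r3 m[φ1→N] = [12, 10]
r3 m[φ2→K] = [8, 6]
r3 m[φ2→H] = [14, 13]
r3 m[φ2→J] = [7, 8]
r3 m[φ3→N] = [1, 2]
r3 m[φ4→K] = [2, 8]
r3 m[φ5→J] = [2, 5]
r3 m[φ6→P] = [5, 1]
r3 m[φ7→R] = [4, 9]
r3 m[φ8→J] = [4, 2]
r3 m[φ9→A] = [3, 0]
r3 m[P→φ0] = [8, 1]
r3 m[P→φ1] = [5, 2]
r3 m[P→φ6] = [3, 1]
r3 m[A→φ0] = [3, 0]
r3 m[A→φ9] = [5, 0]
r3 m[K→φ1] = [4, 8]
r3 m[K→φ2] = [5, 8]
r3 m[K→φ4] = [5, 0]
r3 m[H→φ2] = [0, 0]
r3 m[R→φ0] = [4, 9]
r3 m[R→φ7] = [1, 0]
r3 m[N→φ1] = [1, 2]
r3 m[N→φ3] = [3, 0]
r3 m[J→φ2] = [6, 7]
r3 m[J→φ5] = [4, 5]
r3 m[J→φ8] = [2, 8]
r4 m[φ0→P] = [9, 5]
r4 m[φ0→A] = [11, 6]
r4 m[φ0→R] = [2, 7]
r4 m[φ1→P] = [8, 10]
r4 m[φ1→K] = [8, 4]
r4 m[φ1→N] = [12, 10]
r4 m[φ2→K] = [8, 6]
r4 m[φ2→H] = [14, 13]
r4 m[φ2→J] = [7, 8]
r4 m[φ3→N] = [1, 2]
r4 m[φ4→K] = [2, 8]
r4 m[φ5→J] = [2, 5]
r4 m[φ6→P] = [5, 1]
r4 m[φ7→R] = [4, 9]
r4 m[φ8→J] = [4, 2]
r4 m[φ9→A] = [3, 0]
r4 m[P→φ0] = [13, 11]
r4 m[P→φ1] = [14, 6]
r4 m[P→φ6] = [17, 15]
r4 m[A→φ0] = [3, 0]
r4 m[A→φ9] = [11, 6]
r4 m[K→φ1] = [10, 14]
r4 m[K→φ2] = [10, 12]
r4 m[K→φ4] = [16, 10]
r4 m[H→φ2] = [0, 0]
r4 m[R→φ0] = [4, 9]
r4 m[R→φ7] = [2, 7]
r4 m[N→φ1] = [1, 2]
r4 m[N→φ3] = [12, 10]
r4 m[J→φ2] = [6, 7]
r4 m[J→φ5] = [11, 10]
r4 m[J→φ8] = [9, 13]
r5 m[φ0→P] = [9, 5]
r5 m[φ0→A] = [21, 16]
r5 m[φ0→R] = [12, 13]
r5 m[φ1→P] = [14, 16]
r5 m[φ1→K] = [12, 8]
r5 m[φ1→N] = [23, 20]
r5 m[φ2→K] = [8, 6]
r5 m[φ2→H] = [19, 18]
r5 m[φ2→J] = [12, 13]
r5 m[φ3→N] = [1, 2]
r5 m[φ4→K] = [2, 8]
r5 m[φ5→J] = [2, 5]
r5 m[φ6→P] = [5, 1]
r5 m[φ7→R] = [4, 9]
r5 m[φ8→J] = [4, 2]
r5 m[φ9→A] = [3, 0]
r5 m[P→φ0] = [13, 11]
r5 m[P→φ1] = [14, 6]
r5 m[P→φ6] = [17, 15]
r5 m[A→φ0] = [3, 0]
r5 m[A→φ9] = [11, 6]
r5 m[K→φ1] = [10, 14]
r5 m[K→φ2] = [10, 12]
r5 m[K→φ4] = [16, 10]
r5 m[H→φ2] = [0, 0]
r5 m[R→φ0] = [4, 9]
r5 m[R→φ7] = [2, 7]
r5 m[N→φ1] = [1, 2]
r5 m[N→φ3] = [12, 10]
r5 m[J→φ2] = [6, 7]
r5 m[J→φ5] = [11, 10]
r5 m[J→φ8] = [9, 13]
r6 m[φ0→P] = [9, 5]
r6 m[φ0→A] = [21, 16]
r6 m[φ0→R] = [12, 13]
r6 m[φ1→P] = [14, 16]
r6 m[φ1→K] = [12, 8]
r6 m[φ1→N] = [23, 20]
r6 m[φ2→K] = [8, 6]
r6 m[φ2→H] = [19, 18]
r6 m[φ2→J] = [12, 13]
r6 m[φ3→N] = [1, 2]
r6 m[φ4→K] = [2, 8]
r6 m[φ5→J] = [2, 5]
r6 m[φ6→P] = [5, 1]
r6 m[φ7→R] = [4, 9]
r6 m[φ8→J] = [4, 2]
r6 m[φ9→A] = [3, 0]
r6 m[P→φ0] = [19, 17]
r6 m[P→φ1] = [14, 6]
r6 m[P→φ6] = [23, 21]
r6 m[A→φ0] = [3, 0]
r6 m[A→φ9] = [21, 16]
r6 m[K→φ1] = [10, 14]
r6 m[K→φ2] = [14, 16]
r6 m[K→φ4] = [20, 14]
r6 m[H→φ2] = [0, 0]
r6 m[R→φ0] = [4, 9]
r6 m[R→φ7] = [12, 13]
r6 m[N→φ1] = [1, 2]
r6 m[N→φ3] = [23, 20]
r6 m[J→φ2] = [6, 7]
r6 m[J→φ5] = [16, 15]
r6 m[J→φ8] = [14, 18]
r7 m[φ0→P] = [9, 5]
r7 m[φ0→A] = [27, 22]
r7 m[φ0→R] = [18, 19]
r7 m[φ1→P] = [14, 16]
r7 m[φ1→K] = [12, 8]
r7 m[φ1→N] = [23, 20]
r7 m[φ2→K] = [8, 6]
r7 m[φ2→H] = [23, 22]
r7 m[φ2→J] = [16, 17]
r7 m[φ3→N] = [1, 2]
r7 m[φ4→K] = [2, 8]
r7 m[φ5→J] = [2, 5]
r7 m[φ6→P] = [5, 1]
r7 m[φ7→R] = [4, 9]
r7 m[φ8→J] = [4, 2]
r7 m[φ9→A] = [3, 0]
r7 m[P→φ0] = [19, 17]
r7 m[P→φ1] = [14, 6]
r7 m[P→φ6] = [23, 21]
r7 m[A→φ0] = [3, 0]
r7 m[A→φ9] = [21, 16]
r7 m[K→φ1] = [10, 14]
r7 m[K→φ2] = [14, 16]
r7 m[K→φ4] = [20, 14]
r7 m[H→φ2] = [0, 0]
r7 m[R→φ0] = [4, 9]
r7 m[R→φ7] = [12, 13]
r7 m[N→φ1] = [1, 2]
r7 m[N→φ3] = [23, 20]
r7 m[J→φ2] = [6, 7]
r7 m[J→φ5] = [16, 15]
r7 m[J→φ8] = [14, 18]
r8 m[φ0→P] = [9, 5]
r8 m[φ0→A] = [27, 22]
r8 m[φ0→R] = [18, 19]
r8 m[φ1→P] = [14, 16]
r8 m[φ1→K] = [12, 8]
r8 m[φ1→N] = [23, 20]
r8 m[φ2→K] = [8, 6]
r8 m[φ2→H] = [23, 22]
r8 m[φ2→J] = [16, 17]
r8 m[φ3→N] = [1, 2]
r8 m[φ4→K] = [2, 8]
r8 m[φ5→J] = [2, 5]
r8 m[φ6→P] = [5, 1]
r8 m[φ7→R] = [4, 9]
r8 m[φ8→J] = [4, 2]
r8 m[φ9→A] = [3, 0]
r8 m[P→φ0] = [19, 17]
r8 m[P→φ1] = [14, 6]
r8 m[P→φ6] = [23, 21]
r8 m[A→φ0] = [3, 0]
r8 m[A→φ9] = [27, 22]
r8 m[K→φ1] = [10, 14]
r8 m[K→φ2] = [14, 16]
r8 m[K→φ4] = [20, 14]
r8 m[H→φ2] = [0, 0]
r8 m[R→φ0] = [4, 9]
r8 m[R→φ7] = [18, 19]
r8 m[N→φ1] = [1, 2]
r8 m[N→φ3] = [23, 20]
r8 m[J→φ2] = [6, 7]
r8 m[J→φ5] = [20, 19]
r8 m[J→φ8] = [18, 22]
r9 m[φ0→P] = [9, 5]
r9 m[φ0→A] = [27, 22]
r9 m[φ0→R] = [18, 19]
r9 m[φ1→P] = [14, 16]
r9 m[φ1→K] = [12, 8]
r9 m[φ1→N] = [23, 20]
r9 m[φ2→K] = [8, 6]
r9 m[φ2→H] = [23, 22]
r9 m[φ2→J] = [16, 17]
r9 m[φ3→N] = [1, 2]
r9 m[φ4→K] = [2, 8]
r9 m[φ5→J] = [2, 5]
r9 m[φ6→P] = [5, 1]
r9 m[φ7→R] = [4, 9]
r9 m[φ8→J] = [4, 2]
r9 m[φ9→A] = [3, 0]
r9 m[P→φ0] = [19, 17]
r9 m[P→φ1] = [14, 6]
r9 m[P→φ6] = [23, 21]
r9 m[A→φ0] = [3, 0]
r9 m[A→φ9] = [27, 22]
r9 m[K→φ1] = [10, 14]
r9 m[K→φ2] = [14, 16]
r9 m[K→φ4] = [20, 14]
r9 m[H→φ2] = [0, 0]
r9 m[R→φ0] = [4, 9]
r9 m[R→φ7] = [18, 19]
r9 m[N→φ1] = [1, 2]
r9 m[N→φ3] = [23, 20]
r9 m[J→φ2] = [6, 7]
r9 m[J→φ5] = [20, 19]
r9 m[J→φ8] = [18, 22]
fixed point reached at round 9
traceback from P: (P=1, A=1, K=0, H=1, R=0, N=1, J=0), score=22

assignment: (P=1, A=1, K=0, H=1, R=0, N=1, J=0); score = 22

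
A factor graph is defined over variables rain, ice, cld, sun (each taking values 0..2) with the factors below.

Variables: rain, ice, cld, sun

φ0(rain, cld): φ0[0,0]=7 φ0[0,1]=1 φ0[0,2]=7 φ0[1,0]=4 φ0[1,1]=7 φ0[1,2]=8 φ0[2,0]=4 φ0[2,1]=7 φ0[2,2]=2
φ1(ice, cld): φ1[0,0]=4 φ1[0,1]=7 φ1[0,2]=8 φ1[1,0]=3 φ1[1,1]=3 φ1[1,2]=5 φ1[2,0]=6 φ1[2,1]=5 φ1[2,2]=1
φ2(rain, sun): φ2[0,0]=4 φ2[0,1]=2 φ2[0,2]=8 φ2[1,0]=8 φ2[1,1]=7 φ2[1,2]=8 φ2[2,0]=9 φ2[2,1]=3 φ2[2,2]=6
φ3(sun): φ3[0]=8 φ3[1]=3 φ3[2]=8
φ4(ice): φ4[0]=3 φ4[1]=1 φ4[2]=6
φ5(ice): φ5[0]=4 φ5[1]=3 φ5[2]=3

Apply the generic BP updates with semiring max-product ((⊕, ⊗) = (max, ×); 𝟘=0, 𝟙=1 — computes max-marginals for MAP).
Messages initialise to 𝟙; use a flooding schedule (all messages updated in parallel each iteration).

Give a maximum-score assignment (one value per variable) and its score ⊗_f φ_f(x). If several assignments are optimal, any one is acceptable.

init: all messages = 𝟙 over 3 values
r1 m[φ0→rain] = [7, 8, 7]
r1 m[φ0→cld] = [7, 7, 8]
r1 m[φ1→ice] = [8, 5, 6]
r1 m[φ1→cld] = [6, 7, 8]
r1 m[φ2→rain] = [8, 8, 9]
r1 m[φ2→sun] = [9, 7, 8]
r1 m[φ3→sun] = [8, 3, 8]
r1 m[φ4→ice] = [3, 1, 6]
r1 m[φ5→ice] = [4, 3, 3]
r1 m[rain→φ0] = [1, 1, 1]
r1 m[rain→φ2] = [1, 1, 1]
r1 m[ice→φ1] = [1, 1, 1]
r1 m[ice→φ4] = [1, 1, 1]
r1 m[ice→φ5] = [1, 1, 1]
r1 m[cld→φ0] = [1, 1, 1]
r1 m[cld→φ1] = [1, 1, 1]
r1 m[sun→φ2] = [1, 1, 1]
r1 m[sun→φ3] = [1, 1, 1]
r2 m[φ0→rain] = [7, 8, 7]
r2 m[φ0→cld] = [7, 7, 8]
r2 m[φ1→ice] = [8, 5, 6]
r2 m[φ1→cld] = [6, 7, 8]
r2 m[φ2→rain] = [8, 8, 9]
r2 m[φ2→sun] = [9, 7, 8]
r2 m[φ3→sun] = [8, 3, 8]
r2 m[φ4→ice] = [3, 1, 6]
r2 m[φ5→ice] = [4, 3, 3]
r2 m[rain→φ0] = [8, 8, 9]
r2 m[rain→φ2] = [7, 8, 7]
r2 m[ice→φ1] = [12, 3, 18]
r2 m[ice→φ4] = [32, 15, 18]
r2 m[ice→φ5] = [24, 5, 36]
r2 m[cld→φ0] = [6, 7, 8]
r2 m[cld→φ1] = [7, 7, 8]
r2 m[sun→φ2] = [8, 3, 8]
r2 m[sun→φ3] = [9, 7, 8]
r3 m[φ0→rain] = [56, 64, 49]
r3 m[φ0→cld] = [56, 63, 64]
r3 m[φ1→ice] = [64, 40, 42]
r3 m[φ1→cld] = [108, 90, 96]
r3 m[φ2→rain] = [64, 64, 72]
r3 m[φ2→sun] = [64, 56, 64]
r3 m[φ3→sun] = [8, 3, 8]
r3 m[φ4→ice] = [3, 1, 6]
r3 m[φ5→ice] = [4, 3, 3]
r3 m[rain→φ0] = [8, 8, 9]
r3 m[rain→φ2] = [7, 8, 7]
r3 m[ice→φ1] = [12, 3, 18]
r3 m[ice→φ4] = [32, 15, 18]
r3 m[ice→φ5] = [24, 5, 36]
r3 m[cld→φ0] = [6, 7, 8]
r3 m[cld→φ1] = [7, 7, 8]
r3 m[sun→φ2] = [8, 3, 8]
r3 m[sun→φ3] = [9, 7, 8]
r4 m[φ0→rain] = [56, 64, 49]
r4 m[φ0→cld] = [56, 63, 64]
r4 m[φ1→ice] = [64, 40, 42]
r4 m[φ1→cld] = [108, 90, 96]
r4 m[φ2→rain] = [64, 64, 72]
r4 m[φ2→sun] = [64, 56, 64]
r4 m[φ3→sun] = [8, 3, 8]
r4 m[φ4→ice] = [3, 1, 6]
r4 m[φ5→ice] = [4, 3, 3]
r4 m[rain→φ0] = [64, 64, 72]
r4 m[rain→φ2] = [56, 64, 49]
r4 m[ice→φ1] = [12, 3, 18]
r4 m[ice→φ4] = [256, 120, 126]
r4 m[ice→φ5] = [192, 40, 252]
r4 m[cld→φ0] = [108, 90, 96]
r4 m[cld→φ1] = [56, 63, 64]
r4 m[sun→φ2] = [8, 3, 8]
r4 m[sun→φ3] = [64, 56, 64]
r5 m[φ0→rain] = [756, 768, 630]
r5 m[φ0→cld] = [448, 504, 512]
r5 m[φ1→ice] = [512, 320, 336]
r5 m[φ1→cld] = [108, 90, 96]
r5 m[φ2→rain] = [64, 64, 72]
r5 m[φ2→sun] = [512, 448, 512]
r5 m[φ3→sun] = [8, 3, 8]
r5 m[φ4→ice] = [3, 1, 6]
r5 m[φ5→ice] = [4, 3, 3]
r5 m[rain→φ0] = [64, 64, 72]
r5 m[rain→φ2] = [56, 64, 49]
r5 m[ice→φ1] = [12, 3, 18]
r5 m[ice→φ4] = [256, 120, 126]
r5 m[ice→φ5] = [192, 40, 252]
r5 m[cld→φ0] = [108, 90, 96]
r5 m[cld→φ1] = [56, 63, 64]
r5 m[sun→φ2] = [8, 3, 8]
r5 m[sun→φ3] = [64, 56, 64]
r6 m[φ0→rain] = [756, 768, 630]
r6 m[φ0→cld] = [448, 504, 512]
r6 m[φ1→ice] = [512, 320, 336]
r6 m[φ1→cld] = [108, 90, 96]
r6 m[φ2→rain] = [64, 64, 72]
r6 m[φ2→sun] = [512, 448, 512]
r6 m[φ3→sun] = [8, 3, 8]
r6 m[φ4→ice] = [3, 1, 6]
r6 m[φ5→ice] = [4, 3, 3]
r6 m[rain→φ0] = [64, 64, 72]
r6 m[rain→φ2] = [756, 768, 630]
r6 m[ice→φ1] = [12, 3, 18]
r6 m[ice→φ4] = [2048, 960, 1008]
r6 m[ice→φ5] = [1536, 320, 2016]
r6 m[cld→φ0] = [108, 90, 96]
r6 m[cld→φ1] = [448, 504, 512]
r6 m[sun→φ2] = [8, 3, 8]
r6 m[sun→φ3] = [512, 448, 512]
r7 m[φ0→rain] = [756, 768, 630]
r7 m[φ0→cld] = [448, 504, 512]
r7 m[φ1→ice] = [4096, 2560, 2688]
r7 m[φ1→cld] = [108, 90, 96]
r7 m[φ2→rain] = [64, 64, 72]
r7 m[φ2→sun] = [6144, 5376, 6144]
r7 m[φ3→sun] = [8, 3, 8]
r7 m[φ4→ice] = [3, 1, 6]
r7 m[φ5→ice] = [4, 3, 3]
r7 m[rain→φ0] = [64, 64, 72]
r7 m[rain→φ2] = [756, 768, 630]
r7 m[ice→φ1] = [12, 3, 18]
r7 m[ice→φ4] = [2048, 960, 1008]
r7 m[ice→φ5] = [1536, 320, 2016]
r7 m[cld→φ0] = [108, 90, 96]
r7 m[cld→φ1] = [448, 504, 512]
r7 m[sun→φ2] = [8, 3, 8]
r7 m[sun→φ3] = [512, 448, 512]
r8 m[φ0→rain] = [756, 768, 630]
r8 m[φ0→cld] = [448, 504, 512]
r8 m[φ1→ice] = [4096, 2560, 2688]
r8 m[φ1→cld] = [108, 90, 96]
r8 m[φ2→rain] = [64, 64, 72]
r8 m[φ2→sun] = [6144, 5376, 6144]
r8 m[φ3→sun] = [8, 3, 8]
r8 m[φ4→ice] = [3, 1, 6]
r8 m[φ5→ice] = [4, 3, 3]
r8 m[rain→φ0] = [64, 64, 72]
r8 m[rain→φ2] = [756, 768, 630]
r8 m[ice→φ1] = [12, 3, 18]
r8 m[ice→φ4] = [16384, 7680, 8064]
r8 m[ice→φ5] = [12288, 2560, 16128]
r8 m[cld→φ0] = [108, 90, 96]
r8 m[cld→φ1] = [448, 504, 512]
r8 m[sun→φ2] = [8, 3, 8]
r8 m[sun→φ3] = [6144, 5376, 6144]
r9 m[φ0→rain] = [756, 768, 630]
r9 m[φ0→cld] = [448, 504, 512]
r9 m[φ1→ice] = [4096, 2560, 2688]
r9 m[φ1→cld] = [108, 90, 96]
r9 m[φ2→rain] = [64, 64, 72]
r9 m[φ2→sun] = [6144, 5376, 6144]
r9 m[φ3→sun] = [8, 3, 8]
r9 m[φ4→ice] = [3, 1, 6]
r9 m[φ5→ice] = [4, 3, 3]
r9 m[rain→φ0] = [64, 64, 72]
r9 m[rain→φ2] = [756, 768, 630]
r9 m[ice→φ1] = [12, 3, 18]
r9 m[ice→φ4] = [16384, 7680, 8064]
r9 m[ice→φ5] = [12288, 2560, 16128]
r9 m[cld→φ0] = [108, 90, 96]
r9 m[cld→φ1] = [448, 504, 512]
r9 m[sun→φ2] = [8, 3, 8]
r9 m[sun→φ3] = [6144, 5376, 6144]
fixed point reached at round 9
traceback from rain: (rain=1, ice=0, cld=2, sun=0), score=49152

assignment: (rain=1, ice=0, cld=2, sun=0); score = 49152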